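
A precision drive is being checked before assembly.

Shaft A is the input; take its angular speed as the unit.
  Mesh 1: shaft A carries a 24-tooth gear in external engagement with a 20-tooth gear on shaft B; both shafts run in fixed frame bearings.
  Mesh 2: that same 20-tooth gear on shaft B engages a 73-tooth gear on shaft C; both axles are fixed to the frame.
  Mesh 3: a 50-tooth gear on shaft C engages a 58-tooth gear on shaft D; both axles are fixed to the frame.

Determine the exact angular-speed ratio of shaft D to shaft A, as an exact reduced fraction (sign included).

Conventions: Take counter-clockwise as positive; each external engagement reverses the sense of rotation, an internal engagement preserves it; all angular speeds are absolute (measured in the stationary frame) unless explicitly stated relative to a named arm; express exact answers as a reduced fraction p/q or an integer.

class = fixed-axis compound train [3 meshes; 3 ratios multiply, 3 sense flips]
mesh 1 [24T→20T]: running ratio 6/5, sense −
mesh 2 [20T→73T]: running ratio 24/73, sense +
mesh 3 [50T→58T]: running ratio 600/2117, sense −
ω_out/ω_in = -600/2117

-600/2117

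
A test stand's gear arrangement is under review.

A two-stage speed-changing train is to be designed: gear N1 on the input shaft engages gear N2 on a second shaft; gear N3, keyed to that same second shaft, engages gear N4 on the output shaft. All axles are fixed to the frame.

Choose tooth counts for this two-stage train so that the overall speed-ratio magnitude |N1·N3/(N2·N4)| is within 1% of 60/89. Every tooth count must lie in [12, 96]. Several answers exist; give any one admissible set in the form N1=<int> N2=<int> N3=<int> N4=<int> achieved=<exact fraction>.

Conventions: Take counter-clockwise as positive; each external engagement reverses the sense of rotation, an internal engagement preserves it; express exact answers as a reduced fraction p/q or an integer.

N1=12 N2=89 N3=60 N4=12 achieved=60/89

design class (target 60/89): fixed-axis compound train
target = 60/89 in lowest terms: an exact hit needs N1·N3 = k·60 and N2·N4 = k·89 for one integer k, every count in [12, 96]; additionally prefer no 1:1 stage (N1 ≠ N2, N3 ≠ N4)
k = 1…11: no 1:1-free in-range split of k·60 and k·89 into factor pairs; take k = 12
k = 12: N1·N3 = 720 = 12·60, N2·N4 = 1068 = 89·12
achieved = 12·60/(89·12) = 60/89; |achieved − target| = 0 ≤ 3/445 ✓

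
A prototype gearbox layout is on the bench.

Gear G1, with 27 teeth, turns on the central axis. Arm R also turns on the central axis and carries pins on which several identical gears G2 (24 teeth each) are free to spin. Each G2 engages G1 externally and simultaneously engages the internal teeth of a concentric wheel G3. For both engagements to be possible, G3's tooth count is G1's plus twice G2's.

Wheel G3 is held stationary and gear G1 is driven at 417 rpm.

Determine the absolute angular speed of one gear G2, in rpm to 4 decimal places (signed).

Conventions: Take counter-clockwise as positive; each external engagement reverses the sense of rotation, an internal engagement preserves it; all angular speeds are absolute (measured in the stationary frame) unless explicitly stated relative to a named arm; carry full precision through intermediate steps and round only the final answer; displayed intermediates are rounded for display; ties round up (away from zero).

planetary set (27T centre, 24T on arm, 75T internal) — Willis relation
normalise by the input: solve with ω_sun = 1, then scale by 417 rpm
ring teeth: 27 + 2·24 = 75
27(ω_sun−ω_arm) = −75(ω_ring−ω_arm),  ω_ring = 0, ω_sun = 1
27(1−ω_arm) = −75(0−ω_arm)  ⇒  102·ω_arm = 27  ⇒  ω_arm = 9/34
sun–planet mesh: 27·(1−9/34) = −24·(ω_p−ω_arm)  ⇒  ω_p−ω_arm = -225/272
ω_p = 9/34 − 225/272 = -9/16
scale: ω_p = -9/16 × 417 rpm = -234.5625 rpm

-234.5625 rpm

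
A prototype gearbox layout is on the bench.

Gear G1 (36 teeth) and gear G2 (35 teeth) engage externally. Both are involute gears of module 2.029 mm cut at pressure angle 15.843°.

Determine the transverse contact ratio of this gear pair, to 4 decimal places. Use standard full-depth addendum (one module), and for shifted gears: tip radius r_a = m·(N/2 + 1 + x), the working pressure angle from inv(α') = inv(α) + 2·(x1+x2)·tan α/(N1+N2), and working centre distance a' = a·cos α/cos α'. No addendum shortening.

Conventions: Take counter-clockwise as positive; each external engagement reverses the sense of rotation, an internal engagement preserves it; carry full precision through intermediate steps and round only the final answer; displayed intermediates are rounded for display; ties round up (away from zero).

class = single-mesh tooth geometry [involute pair 36T × 35T, m = 2.029]
base radii: r_b1 = 35.134653, r_b2 = 34.158690
tip radii: r_a1 = 38.551000, r_a2 = 37.536500
no profile shift: α' = α, a' = a
action lengths: √(r_a1²−r_b1²) = 15.866184, √(r_a2²−r_b2²) = 15.561900
base pitch p_b = π·m·cos α = 6.132154
CR = (15.866184 + 15.561900 − 72.029500·sin 15.84300°)/6.132154 = 1.918390
contact ratio ≈ 1.9184

1.9184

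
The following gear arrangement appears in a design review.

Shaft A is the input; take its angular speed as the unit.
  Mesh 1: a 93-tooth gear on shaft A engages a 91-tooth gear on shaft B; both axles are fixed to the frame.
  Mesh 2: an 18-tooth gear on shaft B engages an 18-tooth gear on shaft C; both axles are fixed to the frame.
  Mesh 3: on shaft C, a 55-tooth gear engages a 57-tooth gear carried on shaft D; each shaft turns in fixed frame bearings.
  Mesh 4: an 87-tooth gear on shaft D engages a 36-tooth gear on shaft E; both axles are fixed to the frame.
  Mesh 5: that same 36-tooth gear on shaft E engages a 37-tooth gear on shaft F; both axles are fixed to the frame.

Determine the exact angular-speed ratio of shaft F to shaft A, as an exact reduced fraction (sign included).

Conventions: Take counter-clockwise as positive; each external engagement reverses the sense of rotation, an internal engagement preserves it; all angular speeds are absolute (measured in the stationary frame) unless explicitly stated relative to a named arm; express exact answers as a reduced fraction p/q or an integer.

class = fixed-axis compound train [5 meshes; 5 ratios multiply, 5 sense flips]
mesh 1 [93T→91T]: running ratio 93/91, sense −
mesh 2 [18T→18T]: running ratio 93/91, sense +
mesh 3 [55T→57T]: running ratio 1705/1729, sense −
mesh 4 [87T→36T]: running ratio 49445/20748, sense +
mesh 5 [36T→37T]: running ratio 148335/63973, sense −
ω_out/ω_in = -148335/63973

-148335/63973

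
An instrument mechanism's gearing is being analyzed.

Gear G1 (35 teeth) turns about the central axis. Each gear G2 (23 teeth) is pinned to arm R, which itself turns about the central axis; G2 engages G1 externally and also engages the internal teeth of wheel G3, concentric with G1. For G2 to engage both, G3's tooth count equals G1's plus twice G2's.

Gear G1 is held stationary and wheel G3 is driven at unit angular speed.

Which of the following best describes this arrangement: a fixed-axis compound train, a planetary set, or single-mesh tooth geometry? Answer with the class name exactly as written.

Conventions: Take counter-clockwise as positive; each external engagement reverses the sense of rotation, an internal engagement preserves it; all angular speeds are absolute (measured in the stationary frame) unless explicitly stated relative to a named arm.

topology: planetary set — G1 35T / G2 23T / G3 81T, arm = carrier (Willis)
classification: planetary set

planetary set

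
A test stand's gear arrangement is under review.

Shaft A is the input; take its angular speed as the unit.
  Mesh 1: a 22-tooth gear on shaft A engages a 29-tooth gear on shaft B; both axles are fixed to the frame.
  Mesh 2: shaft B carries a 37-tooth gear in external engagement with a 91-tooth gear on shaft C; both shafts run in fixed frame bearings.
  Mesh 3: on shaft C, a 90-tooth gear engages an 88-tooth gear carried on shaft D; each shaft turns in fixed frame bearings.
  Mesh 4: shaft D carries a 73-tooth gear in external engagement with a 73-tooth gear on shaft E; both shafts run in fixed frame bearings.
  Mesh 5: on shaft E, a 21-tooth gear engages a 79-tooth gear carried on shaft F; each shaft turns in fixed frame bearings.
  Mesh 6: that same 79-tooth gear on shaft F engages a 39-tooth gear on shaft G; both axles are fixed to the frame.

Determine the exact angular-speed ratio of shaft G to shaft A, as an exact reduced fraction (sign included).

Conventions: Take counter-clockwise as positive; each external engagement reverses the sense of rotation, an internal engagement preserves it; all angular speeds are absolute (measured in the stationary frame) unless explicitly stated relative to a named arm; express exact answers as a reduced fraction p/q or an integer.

class = fixed-axis compound train [6 meshes; 6 ratios multiply, 6 sense flips]
mesh 1 [22T→29T]: running ratio 22/29, sense −
mesh 2 [37T→91T]: running ratio 814/2639, sense +
mesh 3 [90T→88T]: running ratio 1665/5278, sense −
mesh 4 [73T→73T]: running ratio 1665/5278, sense +
mesh 5 [21T→79T]: running ratio 4995/59566, sense −
mesh 6 [79T→39T]: running ratio 1665/9802, sense +
ω_out/ω_in = 1665/9802

1665/9802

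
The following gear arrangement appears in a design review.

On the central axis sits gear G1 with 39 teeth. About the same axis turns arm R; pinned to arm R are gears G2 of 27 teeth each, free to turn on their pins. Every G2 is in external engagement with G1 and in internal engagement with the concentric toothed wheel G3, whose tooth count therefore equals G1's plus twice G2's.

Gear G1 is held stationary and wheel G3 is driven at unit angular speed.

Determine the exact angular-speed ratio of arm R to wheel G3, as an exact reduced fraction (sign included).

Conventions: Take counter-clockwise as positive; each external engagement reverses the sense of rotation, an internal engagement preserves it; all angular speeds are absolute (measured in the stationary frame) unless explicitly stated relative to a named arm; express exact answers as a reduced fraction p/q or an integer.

31/44

class = planetary set [G3 = 39+2·27 = 93; Willis about the carrier]
ring teeth: 39 + 2·27 = 93
39(ω_sun−ω_arm) = −93(ω_ring−ω_arm),  ω_sun = 0, ω_ring = 1
39(0−ω_arm) = −93(1−ω_arm)  ⇒  132·ω_arm = 93  ⇒  ω_arm = 31/44
ω_out/ω_in = 31/44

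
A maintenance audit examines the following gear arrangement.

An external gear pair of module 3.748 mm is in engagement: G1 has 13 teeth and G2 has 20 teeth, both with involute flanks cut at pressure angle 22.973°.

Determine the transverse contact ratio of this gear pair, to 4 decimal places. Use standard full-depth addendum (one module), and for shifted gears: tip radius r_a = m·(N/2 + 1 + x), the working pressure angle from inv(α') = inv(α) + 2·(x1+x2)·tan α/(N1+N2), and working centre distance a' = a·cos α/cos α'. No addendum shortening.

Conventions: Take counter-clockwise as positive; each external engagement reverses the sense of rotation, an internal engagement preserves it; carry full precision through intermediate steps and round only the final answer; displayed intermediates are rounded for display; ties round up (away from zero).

topology: single-mesh involute geometry — m = 3.748, 13T/20T pair
base radii: r_b1 = 22.429822, r_b2 = 34.507419
tip radii: r_a1 = 28.110000, r_a2 = 41.228000
no profile shift: α' = α, a' = a
action lengths: √(r_a1²−r_b1²) = 16.943293, √(r_a2²−r_b2²) = 22.560718
base pitch p_b = π·m·cos α = 10.840825
CR = (16.943293 + 22.560718 − 61.842000·sin 22.97300°)/10.840825 = 1.417535
contact ratio ≈ 1.4175

1.4175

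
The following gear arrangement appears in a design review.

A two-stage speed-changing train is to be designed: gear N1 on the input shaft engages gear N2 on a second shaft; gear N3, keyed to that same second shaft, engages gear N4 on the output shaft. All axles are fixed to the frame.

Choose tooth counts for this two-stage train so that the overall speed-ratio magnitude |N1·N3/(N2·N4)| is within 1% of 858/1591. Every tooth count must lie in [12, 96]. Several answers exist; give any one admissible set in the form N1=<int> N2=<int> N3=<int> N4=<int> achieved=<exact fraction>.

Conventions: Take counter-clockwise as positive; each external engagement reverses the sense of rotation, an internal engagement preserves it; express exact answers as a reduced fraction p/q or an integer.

N1=13 N2=37 N3=66 N4=43 achieved=858/1591

topology: fixed-axis compound train — 2 stages, target 858/1591
target = 858/1591 in lowest terms: an exact hit needs N1·N3 = k·858 and N2·N4 = k·1591 for one integer k, every count in [12, 96]; additionally prefer no 1:1 stage (N1 ≠ N2, N3 ≠ N4)
k = 1: N1·N3 = 858 = 13·66, N2·N4 = 1591 = 37·43
achieved = 13·66/(37·43) = 858/1591; |achieved − target| = 0 ≤ 429/79550 ✓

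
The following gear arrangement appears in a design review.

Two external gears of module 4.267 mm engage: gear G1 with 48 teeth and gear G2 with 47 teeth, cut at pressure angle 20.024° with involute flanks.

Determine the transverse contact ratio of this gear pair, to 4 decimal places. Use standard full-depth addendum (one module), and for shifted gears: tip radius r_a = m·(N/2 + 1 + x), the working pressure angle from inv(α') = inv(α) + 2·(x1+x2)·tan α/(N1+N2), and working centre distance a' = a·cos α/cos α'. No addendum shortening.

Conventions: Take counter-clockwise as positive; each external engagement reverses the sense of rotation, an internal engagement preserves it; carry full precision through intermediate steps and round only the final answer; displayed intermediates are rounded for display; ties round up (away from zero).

1.7444

topology: single-mesh involute geometry — m = 4.267, 48T/47T pair
base radii: r_b1 = 96.217362, r_b2 = 94.212834
tip radii: r_a1 = 106.675000, r_a2 = 104.541500
no profile shift: α' = α, a' = a
action lengths: √(r_a1²−r_b1²) = 46.062728, √(r_a2²−r_b2²) = 45.308578
base pitch p_b = π·m·cos α = 12.594823
CR = (46.062728 + 45.308578 − 202.682500·sin 20.02400°)/12.594823 = 1.744370
contact ratio ≈ 1.7444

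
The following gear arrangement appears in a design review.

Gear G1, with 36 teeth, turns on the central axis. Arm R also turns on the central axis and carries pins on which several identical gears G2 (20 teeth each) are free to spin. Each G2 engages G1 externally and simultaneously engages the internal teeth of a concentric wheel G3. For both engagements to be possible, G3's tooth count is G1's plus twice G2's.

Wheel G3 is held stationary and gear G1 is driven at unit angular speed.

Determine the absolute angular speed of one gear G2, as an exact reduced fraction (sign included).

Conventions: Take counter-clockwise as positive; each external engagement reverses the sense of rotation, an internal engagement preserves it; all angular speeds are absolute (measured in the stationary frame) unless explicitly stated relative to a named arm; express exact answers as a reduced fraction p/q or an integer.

-9/10

class = planetary set [G3 = 36+2·20 = 76; Willis about the carrier]
ring teeth: 36 + 2·20 = 76
36(ω_sun−ω_arm) = −76(ω_ring−ω_arm),  ω_ring = 0, ω_sun = 1
36(1−ω_arm) = −76(0−ω_arm)  ⇒  112·ω_arm = 36  ⇒  ω_arm = 9/28
sun–planet mesh: 36·(1−9/28) = −20·(ω_p−ω_arm)  ⇒  ω_p−ω_arm = -171/140
ω_p = 9/28 − 171/140 = -9/10
exact speed ratio = -9/10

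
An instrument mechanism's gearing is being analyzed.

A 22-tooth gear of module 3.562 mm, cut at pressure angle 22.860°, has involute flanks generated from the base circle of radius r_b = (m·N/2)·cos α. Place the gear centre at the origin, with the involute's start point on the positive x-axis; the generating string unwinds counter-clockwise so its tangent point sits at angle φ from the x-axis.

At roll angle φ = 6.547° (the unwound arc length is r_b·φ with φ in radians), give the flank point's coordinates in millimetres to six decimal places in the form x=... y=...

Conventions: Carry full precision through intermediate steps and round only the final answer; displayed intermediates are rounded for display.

single-mesh involute tooth geometry (22T wheel at module 3.562)
pitch radius r_p = m·N/2 = 3.562·22/2 = 39.182000
base radius r_b = r_p·cos α = 39.182000·cos 22.860° = 36.104522
roll angle φ = 6.547° = 0.11426671 rad
x = r_b·(cos φ + φ·sin φ) = 36.339459
y = r_b·(sin φ − φ·cos φ) = 0.017932

x=36.339459 y=0.017932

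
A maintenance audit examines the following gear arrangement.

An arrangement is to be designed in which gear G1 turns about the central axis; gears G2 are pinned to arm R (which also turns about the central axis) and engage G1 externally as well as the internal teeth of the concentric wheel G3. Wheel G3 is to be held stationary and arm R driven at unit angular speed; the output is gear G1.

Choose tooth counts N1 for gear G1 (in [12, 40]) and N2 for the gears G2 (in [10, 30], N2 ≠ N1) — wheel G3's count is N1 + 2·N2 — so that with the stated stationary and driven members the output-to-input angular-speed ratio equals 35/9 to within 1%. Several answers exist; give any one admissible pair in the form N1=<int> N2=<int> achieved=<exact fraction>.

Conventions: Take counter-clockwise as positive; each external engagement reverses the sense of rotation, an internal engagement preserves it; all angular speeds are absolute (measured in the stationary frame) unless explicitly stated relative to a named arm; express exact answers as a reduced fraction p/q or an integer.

N1=18 N2=17 achieved=35/9

class = planetary set [ratio 35/9 wanted; Willis about the carrier]
Willis with ω_ring = 0: ω_sun/ω_arm = (N1+N3)/N1; set equal to 35/9  ⇒  N3/N1 = 35/9 − 1 = 26/9
N3 = N1 + 2·N2  ⇒  N2/N1 = (N3/N1 − 1)/2 = (26/9 − 1)/2 = 17/18
smallest multiple with N1 ≥ 12 and N2 ≥ 10: k = 1  ⇒  N1 = 1·18 = 18, N2 = 1·17 = 17 (N1 ≤ 40, N2 ≤ 30, N2 ≠ N1 ✓), N3 = 18 + 2·17 = 52
check: (N1+N3)/N1 with N1 = 18, N3 = 52 gives 35/9; |achieved − target| = 0 ≤ 7/180 ✓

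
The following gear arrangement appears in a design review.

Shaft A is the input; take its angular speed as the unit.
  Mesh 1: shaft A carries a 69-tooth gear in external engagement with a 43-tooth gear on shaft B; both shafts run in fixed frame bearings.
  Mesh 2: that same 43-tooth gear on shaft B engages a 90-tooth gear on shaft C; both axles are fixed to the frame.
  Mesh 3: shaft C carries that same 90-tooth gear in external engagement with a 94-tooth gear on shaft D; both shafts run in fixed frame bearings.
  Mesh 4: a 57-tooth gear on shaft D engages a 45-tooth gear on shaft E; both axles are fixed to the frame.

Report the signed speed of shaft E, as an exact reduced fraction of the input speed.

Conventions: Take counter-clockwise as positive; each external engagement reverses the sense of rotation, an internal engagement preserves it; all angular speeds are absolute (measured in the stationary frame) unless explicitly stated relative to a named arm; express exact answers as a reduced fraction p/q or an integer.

4-mesh fixed-axis compound train (all bearings frame-fixed)
mesh 1 [69T→43T]: |ω|/ω_in = 1×69/43 = 69/43, sense flips to −
mesh 2 [43T→90T]: |ω|/ω_in = (69/43)×43/90 = 23/30, sense flips to +
mesh 3 [90T→94T]: |ω|/ω_in = (23/30)×90/94 = 69/94, sense flips to −
mesh 4 [57T→45T]: |ω|/ω_in = (69/94)×57/45 = 437/470, sense flips to +
signed output speed (× input speed) = 437/470

437/470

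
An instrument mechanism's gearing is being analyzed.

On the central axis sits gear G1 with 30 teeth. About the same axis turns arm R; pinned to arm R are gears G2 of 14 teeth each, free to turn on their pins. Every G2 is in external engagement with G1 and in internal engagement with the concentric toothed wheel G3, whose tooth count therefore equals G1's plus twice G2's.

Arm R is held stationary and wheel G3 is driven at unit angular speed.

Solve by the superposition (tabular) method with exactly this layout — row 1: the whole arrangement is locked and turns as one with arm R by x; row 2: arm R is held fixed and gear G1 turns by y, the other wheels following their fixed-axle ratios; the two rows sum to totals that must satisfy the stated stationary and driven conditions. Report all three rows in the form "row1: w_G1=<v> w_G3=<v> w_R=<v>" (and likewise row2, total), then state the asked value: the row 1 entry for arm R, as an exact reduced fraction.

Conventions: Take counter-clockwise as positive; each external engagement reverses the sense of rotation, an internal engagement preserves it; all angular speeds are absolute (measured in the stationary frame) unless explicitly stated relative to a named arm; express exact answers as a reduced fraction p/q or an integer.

row1: w_G1=0 w_G3=0 w_R=0
row2: w_G1=-29/15 w_G3=1 w_R=0
total: w_G1=-29/15 w_G3=1 w_R=0
asked value: 0

class = planetary set [G3 = 30+2·14 = 58; Willis about the carrier]
row 1 (train locked, turned with arm): all members turn x
row 2 (arm held, sun turns y): ω_ring = −(30/58)·y, ω_arm = 0
boundary: total ω_arm = x = 0 and total ω_ring = x − (30/58)·y = 1  ⇒  y = -29/15, x = 0
row 2 ring = −(30/58)·(-29/15) = 1
totals (row 1 + row 2): sun 0 + (-29/15) = -29/15, ring 0 + 1 = 1, arm 0 + 0 = 0
asked cell (row1, arm) = 0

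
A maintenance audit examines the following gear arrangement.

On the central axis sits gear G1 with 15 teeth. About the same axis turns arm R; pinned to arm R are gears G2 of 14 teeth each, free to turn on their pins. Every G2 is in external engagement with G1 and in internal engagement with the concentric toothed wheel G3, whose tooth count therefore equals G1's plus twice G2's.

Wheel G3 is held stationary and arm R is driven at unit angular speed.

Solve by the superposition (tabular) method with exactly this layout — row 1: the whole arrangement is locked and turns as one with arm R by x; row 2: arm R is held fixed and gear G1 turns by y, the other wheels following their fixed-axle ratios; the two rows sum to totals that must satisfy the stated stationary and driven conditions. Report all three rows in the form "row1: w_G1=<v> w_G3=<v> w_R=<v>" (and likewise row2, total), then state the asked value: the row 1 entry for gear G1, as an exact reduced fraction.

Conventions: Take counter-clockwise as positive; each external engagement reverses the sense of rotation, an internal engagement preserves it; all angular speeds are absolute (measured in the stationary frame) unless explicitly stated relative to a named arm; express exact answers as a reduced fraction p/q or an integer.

row1: w_G1=1 w_G3=1 w_R=1
row2: w_G1=43/15 w_G3=-1 w_R=0
total: w_G1=58/15 w_G3=0 w_R=1
asked value: 1

recognized (axles ride arm R): planetary set, 15/14/43 teeth
row 1 (train locked, turned with arm): all members turn x
row 2 (arm held, sun turns y): ω_ring = −(15/43)·y, ω_arm = 0
boundary: total ω_ring = x − (15/43)·y = 0 and total ω_arm = x = 1  ⇒  y = 43/15, x = 1
row 2 ring = −(15/43)·43/15 = -1
totals (row 1 + row 2): sun 1 + 43/15 = 58/15, ring 1 + (-1) = 0, arm 1 + 0 = 1
asked cell (row1, sun) = 1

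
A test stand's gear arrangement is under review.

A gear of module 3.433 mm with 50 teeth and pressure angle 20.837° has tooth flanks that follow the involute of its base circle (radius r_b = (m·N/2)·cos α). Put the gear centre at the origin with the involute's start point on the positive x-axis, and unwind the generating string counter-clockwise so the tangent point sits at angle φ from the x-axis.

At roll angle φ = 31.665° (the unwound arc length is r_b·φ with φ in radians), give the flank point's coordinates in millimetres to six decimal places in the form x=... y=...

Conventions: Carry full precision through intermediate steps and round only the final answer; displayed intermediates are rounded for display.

x=91.541703 y=4.376874

class = single-mesh tooth geometry [base-circle involute, m = 3.433, 50T]
pitch radius r_p = m·N/2 = 3.433·50/2 = 85.825000
base radius r_b = r_p·cos α = 85.825000·cos 20.837° = 80.211716
roll angle φ = 31.665° = 0.55265851 rad
x = r_b·(cos φ + φ·sin φ) = 91.541703
y = r_b·(sin φ − φ·cos φ) = 4.376874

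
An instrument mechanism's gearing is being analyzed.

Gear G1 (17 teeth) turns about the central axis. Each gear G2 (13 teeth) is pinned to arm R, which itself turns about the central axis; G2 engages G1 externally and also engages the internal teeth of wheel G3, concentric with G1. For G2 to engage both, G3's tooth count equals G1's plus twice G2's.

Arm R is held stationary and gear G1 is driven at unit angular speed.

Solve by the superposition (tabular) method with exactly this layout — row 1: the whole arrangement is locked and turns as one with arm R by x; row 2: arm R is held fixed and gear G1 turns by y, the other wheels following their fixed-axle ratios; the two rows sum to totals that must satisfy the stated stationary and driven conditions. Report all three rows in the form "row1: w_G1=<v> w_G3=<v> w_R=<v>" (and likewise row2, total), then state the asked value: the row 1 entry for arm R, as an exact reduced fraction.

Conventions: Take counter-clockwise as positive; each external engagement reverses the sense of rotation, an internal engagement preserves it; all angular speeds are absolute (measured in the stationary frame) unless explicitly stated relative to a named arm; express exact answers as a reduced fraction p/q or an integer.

topology: planetary set — G1 17T / G2 13T / G3 43T, arm = carrier (Willis)
superposition row 1 [locked train]: every member turns x
row 2 — arm fixed, fixed-axis ratios: sun y, ring −(17/43)·y, arm 0
boundary: total ω_arm = x = 0 and total ω_sun = x + y = 1  ⇒  y = 1, x = 0
row 2 ring = −(17/43)·1 = -17/43
totals (row 1 + row 2): sun 0 + 1 = 1, ring 0 + (-17/43) = -17/43, arm 0 + 0 = 0
asked cell (row1, arm) = 0

row1: w_G1=0 w_G3=0 w_R=0
row2: w_G1=1 w_G3=-17/43 w_R=0
total: w_G1=1 w_G3=-17/43 w_R=0
asked value: 0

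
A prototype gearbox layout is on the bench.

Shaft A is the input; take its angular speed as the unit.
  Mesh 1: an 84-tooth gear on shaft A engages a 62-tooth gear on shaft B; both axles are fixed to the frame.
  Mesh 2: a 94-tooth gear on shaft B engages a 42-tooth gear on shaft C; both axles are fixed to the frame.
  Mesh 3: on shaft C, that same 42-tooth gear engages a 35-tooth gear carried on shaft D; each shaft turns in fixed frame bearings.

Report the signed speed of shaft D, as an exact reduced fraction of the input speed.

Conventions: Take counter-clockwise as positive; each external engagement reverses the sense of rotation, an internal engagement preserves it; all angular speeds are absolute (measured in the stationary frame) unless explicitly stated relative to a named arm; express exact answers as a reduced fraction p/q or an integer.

3-mesh fixed-axis compound train (all bearings frame-fixed)
mesh 1 [84T→62T]: |ω|/ω_in = 1×84/62 = 42/31, sense flips to −
mesh 2 [94T→42T]: |ω|/ω_in = (42/31)×94/42 = 94/31, sense flips to +
mesh 3 [42T→35T]: |ω|/ω_in = (94/31)×42/35 = 564/155, sense flips to −
signed output speed (× input speed) = -564/155

-564/155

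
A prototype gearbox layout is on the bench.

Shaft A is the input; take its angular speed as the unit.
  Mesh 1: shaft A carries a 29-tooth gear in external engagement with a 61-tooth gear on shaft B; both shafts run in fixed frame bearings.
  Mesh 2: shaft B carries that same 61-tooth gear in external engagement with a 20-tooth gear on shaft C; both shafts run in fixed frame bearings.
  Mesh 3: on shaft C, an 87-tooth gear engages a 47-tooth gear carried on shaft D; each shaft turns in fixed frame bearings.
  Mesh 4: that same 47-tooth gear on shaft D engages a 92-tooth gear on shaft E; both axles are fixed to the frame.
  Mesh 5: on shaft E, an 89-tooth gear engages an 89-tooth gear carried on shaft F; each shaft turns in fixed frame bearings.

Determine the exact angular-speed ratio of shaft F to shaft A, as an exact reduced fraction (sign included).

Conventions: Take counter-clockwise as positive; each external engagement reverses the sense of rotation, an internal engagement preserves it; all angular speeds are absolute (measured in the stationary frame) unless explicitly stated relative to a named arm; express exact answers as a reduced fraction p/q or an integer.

-2523/1840

class = fixed-axis compound train [5 meshes; 5 ratios multiply, 5 sense flips]
mesh 1 [29T→61T]: running ratio 29/61, sense −
mesh 2 [61T→20T]: running ratio 29/20, sense +
mesh 3 [87T→47T]: running ratio 2523/940, sense −
mesh 4 [47T→92T]: running ratio 2523/1840, sense +
mesh 5 [89T→89T]: running ratio 2523/1840, sense −
ω_out/ω_in = -2523/1840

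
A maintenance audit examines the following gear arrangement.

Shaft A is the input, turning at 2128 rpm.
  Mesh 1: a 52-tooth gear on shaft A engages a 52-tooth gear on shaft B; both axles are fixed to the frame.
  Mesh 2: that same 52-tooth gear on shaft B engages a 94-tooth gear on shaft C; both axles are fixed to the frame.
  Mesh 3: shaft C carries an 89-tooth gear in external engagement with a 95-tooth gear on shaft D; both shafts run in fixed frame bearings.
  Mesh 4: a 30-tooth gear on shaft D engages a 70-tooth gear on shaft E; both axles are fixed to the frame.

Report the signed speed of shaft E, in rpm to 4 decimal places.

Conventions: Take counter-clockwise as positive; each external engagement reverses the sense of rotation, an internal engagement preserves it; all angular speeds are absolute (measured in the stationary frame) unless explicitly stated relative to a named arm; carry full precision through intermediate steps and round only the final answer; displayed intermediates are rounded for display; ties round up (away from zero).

+472.6468 rpm

4-mesh fixed-axis compound train (all bearings frame-fixed)
mesh 1 [52T→52T]: ω = 2128.0000×52/52 = 2128.0000 rpm, sense flips to −
mesh 2 [52T→94T]: ω = 2128.0000×52/94 = 1177.1915 rpm, sense flips to +
mesh 3 [89T→95T]: ω = 1177.1915×89/95 = 1102.8426 rpm, sense flips to −
mesh 4 [30T→70T]: ω = 1102.8426×30/70 = 472.6468 rpm, sense flips to +
signed output speed = +472.6468 rpm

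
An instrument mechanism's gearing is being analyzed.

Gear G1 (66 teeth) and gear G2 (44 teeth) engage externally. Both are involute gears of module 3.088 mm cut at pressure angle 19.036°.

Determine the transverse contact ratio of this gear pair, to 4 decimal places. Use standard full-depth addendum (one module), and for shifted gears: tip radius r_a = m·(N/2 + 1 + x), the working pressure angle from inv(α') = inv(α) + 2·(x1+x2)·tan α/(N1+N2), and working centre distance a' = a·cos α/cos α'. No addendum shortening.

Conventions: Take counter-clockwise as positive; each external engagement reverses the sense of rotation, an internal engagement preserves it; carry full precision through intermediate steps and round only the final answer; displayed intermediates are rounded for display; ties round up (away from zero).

recognized (one external pair, fixed centres): single-mesh tooth geometry, m = 3.088, N1 = 66, N2 = 44
base radii: r_b1 = 96.331260, r_b2 = 64.220840
tip radii: r_a1 = 104.992000, r_a2 = 71.024000
no profile shift: α' = α, a' = a
action lengths: √(r_a1²−r_b1²) = 41.756536, √(r_a2²−r_b2²) = 30.333022
base pitch p_b = π·m·cos α = 9.170715
CR = (41.756536 + 30.333022 − 169.840000·sin 19.03600°)/9.170715 = 1.820379
contact ratio ≈ 1.8204

1.8204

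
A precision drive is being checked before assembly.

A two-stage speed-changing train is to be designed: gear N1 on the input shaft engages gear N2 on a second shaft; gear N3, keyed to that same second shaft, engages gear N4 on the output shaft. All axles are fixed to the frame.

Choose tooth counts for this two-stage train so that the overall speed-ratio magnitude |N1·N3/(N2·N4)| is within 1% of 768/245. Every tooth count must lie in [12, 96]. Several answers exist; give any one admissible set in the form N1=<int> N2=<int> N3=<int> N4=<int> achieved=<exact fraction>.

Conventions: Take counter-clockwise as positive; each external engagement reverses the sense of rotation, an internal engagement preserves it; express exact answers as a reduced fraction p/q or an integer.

N1=16 N2=14 N3=96 N4=35 achieved=768/245

topology: fixed-axis compound train — 2 stages, target 768/245
target = 768/245 in lowest terms: an exact hit needs N1·N3 = k·768 and N2·N4 = k·245 for one integer k, every count in [12, 96]; additionally prefer no 1:1 stage (N1 ≠ N2, N3 ≠ N4)
k = 1: no 1:1-free in-range split of k·768 and k·245 into factor pairs; take k = 2
k = 2: N1·N3 = 1536 = 16·96, N2·N4 = 490 = 14·35
achieved = 16·96/(14·35) = 768/245; |achieved − target| = 0 ≤ 192/6125 ✓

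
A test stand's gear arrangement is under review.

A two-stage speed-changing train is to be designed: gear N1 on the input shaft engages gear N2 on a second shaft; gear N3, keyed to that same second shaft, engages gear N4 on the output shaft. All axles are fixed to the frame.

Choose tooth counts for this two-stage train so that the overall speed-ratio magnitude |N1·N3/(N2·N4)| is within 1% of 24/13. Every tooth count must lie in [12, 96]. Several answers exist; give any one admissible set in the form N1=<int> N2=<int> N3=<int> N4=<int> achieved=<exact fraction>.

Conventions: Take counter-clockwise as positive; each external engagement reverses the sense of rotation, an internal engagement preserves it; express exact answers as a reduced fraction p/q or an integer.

2-stage fixed-axis compound train for ratio 24/13
target = 24/13 in lowest terms: an exact hit needs N1·N3 = k·24 and N2·N4 = k·13 for one integer k, every count in [12, 96]; additionally prefer no 1:1 stage (N1 ≠ N2, N3 ≠ N4)
k = 1…11: no 1:1-free in-range split of k·24 and k·13 into factor pairs; take k = 12
k = 12: N1·N3 = 288 = 12·24, N2·N4 = 156 = 13·12
achieved = 12·24/(13·12) = 24/13; |achieved − target| = 0 ≤ 6/325 ✓

N1=12 N2=13 N3=24 N4=12 achieved=24/13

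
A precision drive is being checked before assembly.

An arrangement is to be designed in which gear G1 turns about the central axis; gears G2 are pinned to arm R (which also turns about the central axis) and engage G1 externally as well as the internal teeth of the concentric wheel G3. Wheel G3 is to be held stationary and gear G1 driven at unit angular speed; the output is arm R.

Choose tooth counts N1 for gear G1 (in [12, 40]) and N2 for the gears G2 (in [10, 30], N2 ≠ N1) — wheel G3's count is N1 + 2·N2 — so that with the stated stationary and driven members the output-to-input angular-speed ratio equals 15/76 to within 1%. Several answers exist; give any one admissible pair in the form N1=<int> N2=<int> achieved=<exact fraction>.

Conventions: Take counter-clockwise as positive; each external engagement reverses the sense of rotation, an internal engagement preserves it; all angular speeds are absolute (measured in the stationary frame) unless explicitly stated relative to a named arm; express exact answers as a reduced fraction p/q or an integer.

N1=15 N2=23 achieved=15/76

topology: planetary set — design target 15/76, arm = carrier (Willis)
Willis with ω_ring = 0: ω_arm/ω_sun = N1/(N1+N3); set equal to 15/76  ⇒  N3/N1 = 1/(15/76) − 1 = 61/15
N3 = N1 + 2·N2  ⇒  N2/N1 = (N3/N1 − 1)/2 = (61/15 − 1)/2 = 23/15
smallest multiple with N1 ≥ 12 and N2 ≥ 10: k = 1  ⇒  N1 = 1·15 = 15, N2 = 1·23 = 23 (N1 ≤ 40, N2 ≤ 30, N2 ≠ N1 ✓), N3 = 15 + 2·23 = 61
check: N1/(N1+N3) with N1 = 15, N3 = 61 gives 15/76; |achieved − target| = 0 ≤ 3/1520 ✓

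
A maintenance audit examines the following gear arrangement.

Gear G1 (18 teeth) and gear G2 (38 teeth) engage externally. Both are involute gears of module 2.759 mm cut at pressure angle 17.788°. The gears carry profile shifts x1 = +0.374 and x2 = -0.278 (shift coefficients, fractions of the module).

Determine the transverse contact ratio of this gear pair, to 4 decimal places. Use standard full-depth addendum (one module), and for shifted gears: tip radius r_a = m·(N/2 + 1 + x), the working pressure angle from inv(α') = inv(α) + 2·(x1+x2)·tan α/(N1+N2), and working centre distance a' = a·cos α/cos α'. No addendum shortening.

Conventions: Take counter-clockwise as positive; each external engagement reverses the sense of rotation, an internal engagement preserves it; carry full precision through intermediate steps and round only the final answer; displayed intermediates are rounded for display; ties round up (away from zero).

class = single-mesh tooth geometry [involute pair 18T × 38T, m = 2.759]
base radii: r_b1 = 23.643914, r_b2 = 49.914930
tip radii: r_a1 = 28.621866, r_a2 = 54.412998
inv(α') = inv(17.788°) + 2·(+0.374-0.278)·tan α/(18+38) = 0.01147470  ⇒  α' = 18.37903°
a' = a·cos α / cos α' = 77.2520·cos 17.788°/cos 18.37903° = 77.512652
action lengths: √(r_a1²−r_b1²) = 16.129989, √(r_a2²−r_b2²) = 21.662736
base pitch p_b = π·m·cos α = 8.253283
CR = (16.129989 + 21.662736 − 77.512652·sin 18.37903°)/8.253283 = 1.617883
contact ratio ≈ 1.6179

1.6179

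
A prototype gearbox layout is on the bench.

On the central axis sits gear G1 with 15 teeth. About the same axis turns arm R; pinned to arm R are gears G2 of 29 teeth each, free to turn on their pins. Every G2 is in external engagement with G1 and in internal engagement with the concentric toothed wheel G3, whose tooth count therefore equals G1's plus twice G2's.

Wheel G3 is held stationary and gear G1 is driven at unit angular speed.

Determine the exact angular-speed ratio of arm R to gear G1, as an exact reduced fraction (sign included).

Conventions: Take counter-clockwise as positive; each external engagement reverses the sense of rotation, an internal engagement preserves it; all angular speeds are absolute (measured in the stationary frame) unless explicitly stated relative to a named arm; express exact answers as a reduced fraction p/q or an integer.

15/88

planetary set (15T centre, 29T on arm, 73T internal) — Willis relation
ring teeth: 15 + 2·29 = 73
15(ω_sun−ω_arm) = −73(ω_ring−ω_arm),  ω_ring = 0, ω_sun = 1
15(1−ω_arm) = −73(0−ω_arm)  ⇒  88·ω_arm = 15  ⇒  ω_arm = 15/88
ω_out/ω_in = 15/88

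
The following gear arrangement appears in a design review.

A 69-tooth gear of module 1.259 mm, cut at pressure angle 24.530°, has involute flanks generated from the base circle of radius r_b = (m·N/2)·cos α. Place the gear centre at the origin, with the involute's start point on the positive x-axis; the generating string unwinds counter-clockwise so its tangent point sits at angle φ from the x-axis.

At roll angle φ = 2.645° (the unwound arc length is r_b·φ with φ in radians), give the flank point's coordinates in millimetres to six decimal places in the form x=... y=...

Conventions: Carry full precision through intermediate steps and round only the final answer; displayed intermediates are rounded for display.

topology: single-mesh involute geometry — m = 1.259, N = 69
pitch radius r_p = m·N/2 = 1.259·69/2 = 43.435500
base radius r_b = r_p·cos α = 43.435500·cos 24.530° = 39.515186
roll angle φ = 2.645° = 0.04616396 rad
x = r_b·(cos φ + φ·sin φ) = 39.557269
y = r_b·(sin φ − φ·cos φ) = 0.001296

x=39.557269 y=0.001296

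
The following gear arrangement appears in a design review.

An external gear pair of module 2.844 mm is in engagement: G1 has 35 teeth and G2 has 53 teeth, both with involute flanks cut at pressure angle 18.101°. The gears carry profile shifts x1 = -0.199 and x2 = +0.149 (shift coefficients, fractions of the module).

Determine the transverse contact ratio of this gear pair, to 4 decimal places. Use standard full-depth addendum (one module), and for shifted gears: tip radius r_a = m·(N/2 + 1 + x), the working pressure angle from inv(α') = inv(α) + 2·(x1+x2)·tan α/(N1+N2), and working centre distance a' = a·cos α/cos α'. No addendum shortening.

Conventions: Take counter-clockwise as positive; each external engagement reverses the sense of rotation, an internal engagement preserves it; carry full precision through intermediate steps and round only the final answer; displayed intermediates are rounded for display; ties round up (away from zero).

topology: single-mesh involute geometry — m = 2.844, 35T/53T pair
base radii: r_b1 = 47.306898, r_b2 = 71.636160
tip radii: r_a1 = 52.048044, r_a2 = 78.633756
inv(α') = inv(18.101°) + 2·(-0.199+0.149)·tan α/(35+53) = 0.01057621  ⇒  α' = 17.89942°
a' = a·cos α / cos α' = 125.1360·cos 18.101°/cos 17.89942° = 124.993032
action lengths: √(r_a1²−r_b1²) = 21.703831, √(r_a2²−r_b2²) = 32.427275
base pitch p_b = π·m·cos α = 8.492514
CR = (21.703831 + 32.427275 − 124.993032·sin 17.89942°)/8.492514 = 1.850438
contact ratio ≈ 1.8504

1.8504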